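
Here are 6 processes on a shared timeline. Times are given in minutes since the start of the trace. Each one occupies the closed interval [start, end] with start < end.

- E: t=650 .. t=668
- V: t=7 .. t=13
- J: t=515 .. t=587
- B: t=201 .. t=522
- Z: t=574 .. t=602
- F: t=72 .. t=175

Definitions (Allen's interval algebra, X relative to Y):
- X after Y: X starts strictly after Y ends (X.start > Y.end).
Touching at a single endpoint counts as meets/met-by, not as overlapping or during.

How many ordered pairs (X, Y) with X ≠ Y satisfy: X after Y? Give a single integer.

Checking all 30 ordered pairs for relation 'after'; matching pairs in alphabetical order:
(B, F): B after F ✓
(B, V): B after V ✓
(E, B): E after B ✓
(E, F): E after F ✓
(E, J): E after J ✓
(E, V): E after V ✓
(E, Z): E after Z ✓
(F, V): F after V ✓
(J, F): J after F ✓
(J, V): J after V ✓
(Z, B): Z after B ✓
(Z, F): Z after F ✓
(Z, V): Z after V ✓
Count: 13.

13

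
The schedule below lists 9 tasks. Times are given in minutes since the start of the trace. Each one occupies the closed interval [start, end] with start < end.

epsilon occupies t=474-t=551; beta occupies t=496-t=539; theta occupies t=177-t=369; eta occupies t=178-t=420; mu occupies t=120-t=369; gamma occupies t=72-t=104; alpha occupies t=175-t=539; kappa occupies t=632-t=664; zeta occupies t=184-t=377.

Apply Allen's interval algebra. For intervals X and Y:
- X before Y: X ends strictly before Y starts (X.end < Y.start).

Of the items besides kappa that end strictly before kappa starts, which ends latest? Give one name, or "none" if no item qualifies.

Target kappa = [t=632, t=664].
alpha [t=175, t=539] → before → candidate.
beta [t=496, t=539] → before → candidate.
epsilon [t=474, t=551] → before → candidate.
eta [t=178, t=420] → before → candidate.
gamma [t=72, t=104] → before → candidate.
mu [t=120, t=369] → before → candidate.
theta [t=177, t=369] → before → candidate.
zeta [t=184, t=377] → before → candidate.
Among candidates, latest end is t=551 → epsilon.

epsilon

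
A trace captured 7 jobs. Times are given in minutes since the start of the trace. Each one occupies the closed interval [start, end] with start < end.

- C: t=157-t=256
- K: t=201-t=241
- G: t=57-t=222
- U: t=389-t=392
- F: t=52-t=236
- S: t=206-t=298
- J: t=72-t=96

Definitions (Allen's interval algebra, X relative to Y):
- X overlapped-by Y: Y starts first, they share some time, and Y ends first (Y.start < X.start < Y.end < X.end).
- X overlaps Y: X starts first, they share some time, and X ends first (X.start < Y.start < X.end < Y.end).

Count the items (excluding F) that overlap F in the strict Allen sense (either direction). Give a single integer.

3

Target F = [t=52, t=236].
C [t=157, t=256] → overlapped-by → counts.
G [t=57, t=222] → during → no.
J [t=72, t=96] → during → no.
K [t=201, t=241] → overlapped-by → counts.
S [t=206, t=298] → overlapped-by → counts.
U [t=389, t=392] → after → no.
Total: 3.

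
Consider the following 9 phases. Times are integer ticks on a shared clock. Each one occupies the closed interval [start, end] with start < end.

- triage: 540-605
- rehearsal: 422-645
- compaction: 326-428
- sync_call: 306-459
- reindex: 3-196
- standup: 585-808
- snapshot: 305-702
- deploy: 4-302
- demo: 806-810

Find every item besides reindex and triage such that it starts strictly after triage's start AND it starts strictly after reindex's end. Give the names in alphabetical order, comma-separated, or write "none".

demo, standup

Conditions: its start is strictly after triage's start (X.start > 540) AND its start is strictly after reindex's end (X.start > 196).
compaction: start 326 > 540? ✗; start 326 > 196? ✓ → no.
demo: start 806 > 540? ✓; start 806 > 196? ✓ → yes.
deploy: start 4 > 540? ✗; start 4 > 196? ✗ → no.
rehearsal: start 422 > 540? ✗; start 422 > 196? ✓ → no.
snapshot: start 305 > 540? ✗; start 305 > 196? ✓ → no.
standup: start 585 > 540? ✓; start 585 > 196? ✓ → yes.
sync_call: start 306 > 540? ✗; start 306 > 196? ✓ → no.
Result: demo, standup.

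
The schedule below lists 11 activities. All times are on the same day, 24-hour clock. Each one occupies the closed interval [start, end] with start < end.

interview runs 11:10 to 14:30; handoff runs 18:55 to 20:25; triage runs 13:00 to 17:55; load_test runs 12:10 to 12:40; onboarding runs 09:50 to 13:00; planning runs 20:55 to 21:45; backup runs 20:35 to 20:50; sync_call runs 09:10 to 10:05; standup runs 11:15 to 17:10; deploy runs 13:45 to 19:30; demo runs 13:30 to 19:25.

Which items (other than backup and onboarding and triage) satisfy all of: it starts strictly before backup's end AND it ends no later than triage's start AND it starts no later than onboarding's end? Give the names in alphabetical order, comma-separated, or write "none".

Conditions: its start is strictly before backup's end (X.start < 20:50) AND its end is no later than triage's start (X.end <= 13:00) AND its start is no later than onboarding's end (X.start <= 13:00).
demo: start 13:30 < 20:50? ✓; end 19:25 <= 13:00? ✗; start 13:30 <= 13:00? ✗ → no.
deploy: start 13:45 < 20:50? ✓; end 19:30 <= 13:00? ✗; start 13:45 <= 13:00? ✗ → no.
handoff: start 18:55 < 20:50? ✓; end 20:25 <= 13:00? ✗; start 18:55 <= 13:00? ✗ → no.
interview: start 11:10 < 20:50? ✓; end 14:30 <= 13:00? ✗; start 11:10 <= 13:00? ✓ → no.
load_test: start 12:10 < 20:50? ✓; end 12:40 <= 13:00? ✓; start 12:10 <= 13:00? ✓ → yes.
planning: start 20:55 < 20:50? ✗; end 21:45 <= 13:00? ✗; start 20:55 <= 13:00? ✗ → no.
standup: start 11:15 < 20:50? ✓; end 17:10 <= 13:00? ✗; start 11:15 <= 13:00? ✓ → no.
sync_call: start 09:10 < 20:50? ✓; end 10:05 <= 13:00? ✓; start 09:10 <= 13:00? ✓ → yes.
Result: load_test, sync_call.

load_test, sync_call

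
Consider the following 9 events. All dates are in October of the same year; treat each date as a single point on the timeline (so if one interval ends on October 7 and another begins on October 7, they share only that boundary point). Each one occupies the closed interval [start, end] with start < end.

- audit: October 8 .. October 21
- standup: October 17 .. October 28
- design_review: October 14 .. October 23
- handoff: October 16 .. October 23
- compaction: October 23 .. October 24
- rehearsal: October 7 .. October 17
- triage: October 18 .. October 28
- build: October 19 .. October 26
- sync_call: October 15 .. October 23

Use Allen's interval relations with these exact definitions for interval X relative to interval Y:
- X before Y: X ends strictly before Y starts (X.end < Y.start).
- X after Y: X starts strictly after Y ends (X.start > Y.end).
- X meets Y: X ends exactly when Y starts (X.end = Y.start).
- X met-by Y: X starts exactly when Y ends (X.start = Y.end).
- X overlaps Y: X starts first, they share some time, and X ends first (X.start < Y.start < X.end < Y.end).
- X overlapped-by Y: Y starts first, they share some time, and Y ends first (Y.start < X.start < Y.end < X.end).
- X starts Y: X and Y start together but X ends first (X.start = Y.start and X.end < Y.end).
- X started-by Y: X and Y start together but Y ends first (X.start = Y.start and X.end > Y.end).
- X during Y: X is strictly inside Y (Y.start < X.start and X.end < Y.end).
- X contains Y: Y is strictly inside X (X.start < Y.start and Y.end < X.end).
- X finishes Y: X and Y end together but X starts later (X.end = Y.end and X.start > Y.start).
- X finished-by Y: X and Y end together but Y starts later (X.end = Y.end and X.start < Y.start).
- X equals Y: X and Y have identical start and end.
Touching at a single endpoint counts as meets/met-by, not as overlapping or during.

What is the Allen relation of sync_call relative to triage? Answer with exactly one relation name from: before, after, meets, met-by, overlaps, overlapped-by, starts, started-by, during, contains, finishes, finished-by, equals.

overlaps

sync_call = [October 15, October 23]; triage = [October 18, October 28].
Compare endpoints: sync_call.start < triage.start, sync_call.start < triage.end, sync_call.end > triage.start, sync_call.end < triage.end.
That pattern is 'overlaps'.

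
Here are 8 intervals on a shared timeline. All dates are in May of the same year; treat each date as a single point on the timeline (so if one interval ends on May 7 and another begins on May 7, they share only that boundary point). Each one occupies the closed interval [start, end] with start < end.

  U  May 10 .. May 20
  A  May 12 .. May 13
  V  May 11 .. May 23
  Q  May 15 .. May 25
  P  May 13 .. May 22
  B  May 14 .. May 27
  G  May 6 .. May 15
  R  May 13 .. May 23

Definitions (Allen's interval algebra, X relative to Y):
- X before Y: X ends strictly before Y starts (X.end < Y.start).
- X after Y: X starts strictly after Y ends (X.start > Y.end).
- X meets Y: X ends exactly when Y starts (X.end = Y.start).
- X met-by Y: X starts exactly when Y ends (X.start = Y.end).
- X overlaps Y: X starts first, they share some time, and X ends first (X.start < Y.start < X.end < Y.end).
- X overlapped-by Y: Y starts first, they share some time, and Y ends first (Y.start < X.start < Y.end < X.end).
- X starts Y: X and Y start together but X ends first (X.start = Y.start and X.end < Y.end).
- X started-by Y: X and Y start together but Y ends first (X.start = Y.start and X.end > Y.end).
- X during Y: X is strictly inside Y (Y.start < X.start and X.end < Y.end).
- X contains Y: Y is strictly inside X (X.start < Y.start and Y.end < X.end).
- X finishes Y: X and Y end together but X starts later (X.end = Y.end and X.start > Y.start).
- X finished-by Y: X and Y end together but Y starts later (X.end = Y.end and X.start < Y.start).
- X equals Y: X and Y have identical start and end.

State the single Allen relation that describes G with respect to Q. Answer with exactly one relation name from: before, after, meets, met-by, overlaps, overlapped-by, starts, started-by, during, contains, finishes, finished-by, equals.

meets

G = [May 6, May 15]; Q = [May 15, May 25].
Compare endpoints: G.start < Q.start, G.start < Q.end, G.end = Q.start, G.end < Q.end.
That pattern is 'meets'.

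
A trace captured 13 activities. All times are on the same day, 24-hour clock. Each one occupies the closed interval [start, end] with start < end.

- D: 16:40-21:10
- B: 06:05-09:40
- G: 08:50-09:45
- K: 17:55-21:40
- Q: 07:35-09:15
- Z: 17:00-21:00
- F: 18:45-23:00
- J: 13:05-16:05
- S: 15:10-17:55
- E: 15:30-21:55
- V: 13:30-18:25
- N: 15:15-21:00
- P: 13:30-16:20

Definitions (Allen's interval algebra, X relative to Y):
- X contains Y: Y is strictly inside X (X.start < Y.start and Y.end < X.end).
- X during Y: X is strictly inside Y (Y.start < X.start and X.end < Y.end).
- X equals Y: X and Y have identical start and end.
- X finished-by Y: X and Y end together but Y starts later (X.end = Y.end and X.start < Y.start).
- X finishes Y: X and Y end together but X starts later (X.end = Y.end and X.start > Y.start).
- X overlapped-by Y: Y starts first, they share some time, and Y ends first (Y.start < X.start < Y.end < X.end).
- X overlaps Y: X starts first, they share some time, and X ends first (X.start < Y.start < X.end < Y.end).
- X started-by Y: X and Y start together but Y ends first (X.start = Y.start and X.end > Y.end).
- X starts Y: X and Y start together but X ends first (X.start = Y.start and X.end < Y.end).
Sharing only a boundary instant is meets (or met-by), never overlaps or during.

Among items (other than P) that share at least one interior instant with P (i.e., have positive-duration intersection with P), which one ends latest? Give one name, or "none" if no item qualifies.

Target P = [13:30, 16:20].
B [06:05, 09:40] → before → excluded.
D [16:40, 21:10] → after → excluded.
E [15:30, 21:55] → overlapped-by → candidate.
F [18:45, 23:00] → after → excluded.
G [08:50, 09:45] → before → excluded.
J [13:05, 16:05] → overlaps → candidate.
K [17:55, 21:40] → after → excluded.
N [15:15, 21:00] → overlapped-by → candidate.
Q [07:35, 09:15] → before → excluded.
S [15:10, 17:55] → overlapped-by → candidate.
V [13:30, 18:25] → started-by → candidate.
Z [17:00, 21:00] → after → excluded.
Among candidates, latest end is 21:55 → E.

E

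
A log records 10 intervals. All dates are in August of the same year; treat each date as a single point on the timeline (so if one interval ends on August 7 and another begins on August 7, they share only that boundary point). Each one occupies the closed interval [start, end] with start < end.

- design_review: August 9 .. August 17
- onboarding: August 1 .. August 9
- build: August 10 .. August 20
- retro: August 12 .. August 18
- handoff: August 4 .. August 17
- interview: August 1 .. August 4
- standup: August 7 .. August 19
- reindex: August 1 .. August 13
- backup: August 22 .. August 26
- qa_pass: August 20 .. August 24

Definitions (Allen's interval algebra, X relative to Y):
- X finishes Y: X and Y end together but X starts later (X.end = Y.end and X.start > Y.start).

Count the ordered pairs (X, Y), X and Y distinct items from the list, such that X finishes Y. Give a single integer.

Checking all 90 ordered pairs for relation 'finishes'; matching pairs in alphabetical order:
(design_review, handoff): design_review finishes handoff ✓
Count: 1.

1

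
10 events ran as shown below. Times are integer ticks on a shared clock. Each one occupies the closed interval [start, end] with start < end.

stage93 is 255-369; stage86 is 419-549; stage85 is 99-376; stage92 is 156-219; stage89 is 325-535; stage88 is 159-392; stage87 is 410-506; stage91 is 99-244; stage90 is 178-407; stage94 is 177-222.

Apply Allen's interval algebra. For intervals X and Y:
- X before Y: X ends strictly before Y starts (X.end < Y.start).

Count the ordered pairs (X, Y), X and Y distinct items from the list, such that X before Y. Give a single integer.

20

Checking all 90 ordered pairs for relation 'before'; matching pairs in alphabetical order:
(stage85, stage86): stage85 before stage86 ✓
(stage85, stage87): stage85 before stage87 ✓
(stage88, stage86): stage88 before stage86 ✓
(stage88, stage87): stage88 before stage87 ✓
(stage90, stage86): stage90 before stage86 ✓
(stage90, stage87): stage90 before stage87 ✓
(stage91, stage86): stage91 before stage86 ✓
(stage91, stage87): stage91 before stage87 ✓
(stage91, stage89): stage91 before stage89 ✓
(stage91, stage93): stage91 before stage93 ✓
(stage92, stage86): stage92 before stage86 ✓
(stage92, stage87): stage92 before stage87 ✓
(stage92, stage89): stage92 before stage89 ✓
(stage92, stage93): stage92 before stage93 ✓
(stage93, stage86): stage93 before stage86 ✓
(stage93, stage87): stage93 before stage87 ✓
(stage94, stage86): stage94 before stage86 ✓
(stage94, stage87): stage94 before stage87 ✓
(stage94, stage89): stage94 before stage89 ✓
(stage94, stage93): stage94 before stage93 ✓
Count: 20.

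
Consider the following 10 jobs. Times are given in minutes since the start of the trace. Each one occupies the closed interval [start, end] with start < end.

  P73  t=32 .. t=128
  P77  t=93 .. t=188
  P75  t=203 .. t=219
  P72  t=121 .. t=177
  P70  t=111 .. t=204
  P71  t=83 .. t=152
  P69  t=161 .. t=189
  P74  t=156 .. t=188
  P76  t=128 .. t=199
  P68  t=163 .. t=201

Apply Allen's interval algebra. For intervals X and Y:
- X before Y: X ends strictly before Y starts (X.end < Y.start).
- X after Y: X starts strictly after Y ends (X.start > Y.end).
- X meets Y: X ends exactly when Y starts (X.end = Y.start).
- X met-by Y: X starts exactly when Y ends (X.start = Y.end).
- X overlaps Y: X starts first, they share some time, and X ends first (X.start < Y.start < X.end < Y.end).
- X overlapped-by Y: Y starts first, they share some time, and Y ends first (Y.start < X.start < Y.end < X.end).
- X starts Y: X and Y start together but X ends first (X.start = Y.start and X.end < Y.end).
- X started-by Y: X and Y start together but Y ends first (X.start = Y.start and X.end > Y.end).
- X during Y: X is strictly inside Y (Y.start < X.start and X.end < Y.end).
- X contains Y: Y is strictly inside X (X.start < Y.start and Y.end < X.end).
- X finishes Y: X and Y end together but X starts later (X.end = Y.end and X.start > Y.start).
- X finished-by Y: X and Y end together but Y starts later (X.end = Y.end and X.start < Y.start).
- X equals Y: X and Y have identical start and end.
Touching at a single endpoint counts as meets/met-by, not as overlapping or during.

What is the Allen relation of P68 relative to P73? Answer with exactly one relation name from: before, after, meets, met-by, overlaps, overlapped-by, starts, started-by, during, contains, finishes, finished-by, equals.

P68 = [t=163, t=201]; P73 = [t=32, t=128].
Compare endpoints: P68.start > P73.start, P68.start > P73.end, P68.end > P73.start, P68.end > P73.end.
That pattern is 'after'.

after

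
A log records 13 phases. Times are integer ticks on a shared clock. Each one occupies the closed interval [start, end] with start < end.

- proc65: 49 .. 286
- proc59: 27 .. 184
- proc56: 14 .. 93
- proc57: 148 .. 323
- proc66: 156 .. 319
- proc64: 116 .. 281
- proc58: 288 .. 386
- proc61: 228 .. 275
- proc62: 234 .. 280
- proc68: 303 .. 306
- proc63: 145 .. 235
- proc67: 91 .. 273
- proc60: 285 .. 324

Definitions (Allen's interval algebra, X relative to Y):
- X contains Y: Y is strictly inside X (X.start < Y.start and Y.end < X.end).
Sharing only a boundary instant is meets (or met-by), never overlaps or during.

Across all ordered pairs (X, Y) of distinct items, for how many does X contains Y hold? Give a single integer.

Checking all 156 ordered pairs for relation 'contains'; matching pairs in alphabetical order:
(proc57, proc61): proc57 contains proc61 ✓
(proc57, proc62): proc57 contains proc62 ✓
(proc57, proc66): proc57 contains proc66 ✓
(proc57, proc68): proc57 contains proc68 ✓
(proc58, proc68): proc58 contains proc68 ✓
(proc60, proc68): proc60 contains proc68 ✓
(proc64, proc61): proc64 contains proc61 ✓
(proc64, proc62): proc64 contains proc62 ✓
(proc64, proc63): proc64 contains proc63 ✓
(proc65, proc61): proc65 contains proc61 ✓
(proc65, proc62): proc65 contains proc62 ✓
(proc65, proc63): proc65 contains proc63 ✓
(proc65, proc64): proc65 contains proc64 ✓
(proc65, proc67): proc65 contains proc67 ✓
(proc66, proc61): proc66 contains proc61 ✓
(proc66, proc62): proc66 contains proc62 ✓
(proc66, proc68): proc66 contains proc68 ✓
(proc67, proc63): proc67 contains proc63 ✓
Count: 18.

18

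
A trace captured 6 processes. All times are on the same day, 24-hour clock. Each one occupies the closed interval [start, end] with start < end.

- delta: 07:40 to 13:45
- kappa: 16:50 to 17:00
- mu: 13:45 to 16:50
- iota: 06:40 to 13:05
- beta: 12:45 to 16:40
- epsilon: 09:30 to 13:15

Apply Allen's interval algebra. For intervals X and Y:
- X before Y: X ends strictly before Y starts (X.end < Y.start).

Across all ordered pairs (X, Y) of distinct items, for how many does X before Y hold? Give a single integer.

Checking all 30 ordered pairs for relation 'before'; matching pairs in alphabetical order:
(beta, kappa): beta before kappa ✓
(delta, kappa): delta before kappa ✓
(epsilon, kappa): epsilon before kappa ✓
(epsilon, mu): epsilon before mu ✓
(iota, kappa): iota before kappa ✓
(iota, mu): iota before mu ✓
Count: 6.

6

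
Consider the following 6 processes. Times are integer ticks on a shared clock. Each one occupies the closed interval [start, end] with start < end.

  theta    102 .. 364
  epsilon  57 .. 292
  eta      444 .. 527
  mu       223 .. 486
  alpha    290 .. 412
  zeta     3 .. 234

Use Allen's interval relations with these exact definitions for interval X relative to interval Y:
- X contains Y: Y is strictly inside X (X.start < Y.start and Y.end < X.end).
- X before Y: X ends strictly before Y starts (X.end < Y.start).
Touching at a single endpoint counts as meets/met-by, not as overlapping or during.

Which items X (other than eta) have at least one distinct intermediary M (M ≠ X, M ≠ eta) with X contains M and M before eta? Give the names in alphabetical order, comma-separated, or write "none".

mu

Target eta = [444, 527].
Intermediaries M with M before eta: alpha, epsilon, theta, zeta.
Via alpha — items with X contains alpha: mu.
Via epsilon — items with X contains epsilon: none.
Via theta — items with X contains theta: none.
Via zeta — items with X contains zeta: none.
Union: mu.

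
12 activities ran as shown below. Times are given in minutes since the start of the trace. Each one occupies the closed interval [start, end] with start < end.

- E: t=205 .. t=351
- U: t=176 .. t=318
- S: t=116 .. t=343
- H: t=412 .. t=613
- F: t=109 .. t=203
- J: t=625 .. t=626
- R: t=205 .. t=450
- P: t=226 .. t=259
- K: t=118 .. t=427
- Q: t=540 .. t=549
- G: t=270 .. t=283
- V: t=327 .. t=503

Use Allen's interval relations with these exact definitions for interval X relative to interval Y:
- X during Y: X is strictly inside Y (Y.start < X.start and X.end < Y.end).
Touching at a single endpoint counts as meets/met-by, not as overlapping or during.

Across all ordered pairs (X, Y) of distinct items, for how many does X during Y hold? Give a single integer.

Checking all 132 ordered pairs for relation 'during'; matching pairs in alphabetical order:
(E, K): E during K ✓
(G, E): G during E ✓
(G, K): G during K ✓
(G, R): G during R ✓
(G, S): G during S ✓
(G, U): G during U ✓
(P, E): P during E ✓
(P, K): P during K ✓
(P, R): P during R ✓
(P, S): P during S ✓
(P, U): P during U ✓
(Q, H): Q during H ✓
(U, K): U during K ✓
(U, S): U during S ✓
Count: 14.

14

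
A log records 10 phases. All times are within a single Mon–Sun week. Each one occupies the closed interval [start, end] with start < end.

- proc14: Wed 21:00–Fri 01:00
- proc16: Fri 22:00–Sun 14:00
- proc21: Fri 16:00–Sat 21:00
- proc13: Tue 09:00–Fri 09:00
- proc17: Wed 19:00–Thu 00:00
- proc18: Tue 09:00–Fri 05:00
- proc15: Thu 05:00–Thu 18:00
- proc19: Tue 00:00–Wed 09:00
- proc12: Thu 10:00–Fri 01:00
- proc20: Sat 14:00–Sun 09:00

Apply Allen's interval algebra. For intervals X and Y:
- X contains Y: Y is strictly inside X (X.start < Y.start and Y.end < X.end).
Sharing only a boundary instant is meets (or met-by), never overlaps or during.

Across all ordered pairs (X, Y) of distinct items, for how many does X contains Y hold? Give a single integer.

10

Checking all 90 ordered pairs for relation 'contains'; matching pairs in alphabetical order:
(proc13, proc12): proc13 contains proc12 ✓
(proc13, proc14): proc13 contains proc14 ✓
(proc13, proc15): proc13 contains proc15 ✓
(proc13, proc17): proc13 contains proc17 ✓
(proc14, proc15): proc14 contains proc15 ✓
(proc16, proc20): proc16 contains proc20 ✓
(proc18, proc12): proc18 contains proc12 ✓
(proc18, proc14): proc18 contains proc14 ✓
(proc18, proc15): proc18 contains proc15 ✓
(proc18, proc17): proc18 contains proc17 ✓
Count: 10.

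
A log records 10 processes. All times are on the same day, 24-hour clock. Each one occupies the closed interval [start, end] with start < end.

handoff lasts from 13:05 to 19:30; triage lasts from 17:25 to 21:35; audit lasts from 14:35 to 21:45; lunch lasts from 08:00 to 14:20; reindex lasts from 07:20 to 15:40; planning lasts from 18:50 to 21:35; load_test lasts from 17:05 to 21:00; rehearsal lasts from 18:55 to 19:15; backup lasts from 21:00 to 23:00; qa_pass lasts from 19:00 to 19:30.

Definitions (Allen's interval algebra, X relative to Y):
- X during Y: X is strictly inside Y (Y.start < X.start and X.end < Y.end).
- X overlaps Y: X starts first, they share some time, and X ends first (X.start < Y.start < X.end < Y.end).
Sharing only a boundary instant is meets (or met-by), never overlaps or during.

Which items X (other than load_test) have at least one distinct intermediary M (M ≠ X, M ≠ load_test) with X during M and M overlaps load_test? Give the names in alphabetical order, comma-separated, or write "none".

rehearsal

Target load_test = [17:05, 21:00].
Intermediaries M with M overlaps load_test: handoff.
Via handoff — items with X during handoff: rehearsal.
Union: rehearsal.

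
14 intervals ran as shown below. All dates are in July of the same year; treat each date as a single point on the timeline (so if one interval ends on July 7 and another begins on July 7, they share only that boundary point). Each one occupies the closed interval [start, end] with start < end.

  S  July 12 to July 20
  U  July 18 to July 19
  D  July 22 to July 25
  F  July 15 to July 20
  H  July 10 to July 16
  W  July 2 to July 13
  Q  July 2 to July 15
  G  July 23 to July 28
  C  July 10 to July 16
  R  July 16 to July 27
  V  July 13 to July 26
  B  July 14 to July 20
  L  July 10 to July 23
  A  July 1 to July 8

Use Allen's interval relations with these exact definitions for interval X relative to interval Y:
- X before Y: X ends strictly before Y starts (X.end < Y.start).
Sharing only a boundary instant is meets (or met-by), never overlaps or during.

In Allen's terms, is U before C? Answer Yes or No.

No

U = [July 18, July 19], C = [July 10, July 16].
Actual relation of U to C: after.
Asked whether 'before' holds → No.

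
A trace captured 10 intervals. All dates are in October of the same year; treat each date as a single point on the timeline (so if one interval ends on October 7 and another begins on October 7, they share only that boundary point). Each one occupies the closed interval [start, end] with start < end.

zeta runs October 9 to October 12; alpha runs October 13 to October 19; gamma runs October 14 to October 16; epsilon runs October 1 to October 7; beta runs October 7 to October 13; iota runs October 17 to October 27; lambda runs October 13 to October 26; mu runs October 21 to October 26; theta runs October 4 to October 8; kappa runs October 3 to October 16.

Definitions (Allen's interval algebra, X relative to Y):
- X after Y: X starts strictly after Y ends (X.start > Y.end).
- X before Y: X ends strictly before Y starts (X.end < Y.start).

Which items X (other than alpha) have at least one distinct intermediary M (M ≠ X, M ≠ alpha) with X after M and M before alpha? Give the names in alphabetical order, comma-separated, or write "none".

Target alpha = [October 13, October 19].
Intermediaries M with M before alpha: epsilon, theta, zeta.
Via epsilon — items with X after epsilon: gamma, iota, lambda, mu, zeta.
Via theta — items with X after theta: gamma, iota, lambda, mu, zeta.
Via zeta — items with X after zeta: gamma, iota, lambda, mu.
Union: gamma, iota, lambda, mu, zeta.

gamma, iota, lambda, mu, zeta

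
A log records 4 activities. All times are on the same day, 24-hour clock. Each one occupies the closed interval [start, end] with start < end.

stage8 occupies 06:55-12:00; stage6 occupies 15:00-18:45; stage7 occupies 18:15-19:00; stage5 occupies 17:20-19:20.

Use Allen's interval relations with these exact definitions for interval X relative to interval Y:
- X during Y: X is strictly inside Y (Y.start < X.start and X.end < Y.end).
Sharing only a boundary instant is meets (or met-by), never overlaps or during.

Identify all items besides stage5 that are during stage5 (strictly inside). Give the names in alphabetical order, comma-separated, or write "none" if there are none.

stage7

Target stage5 = [17:20, 19:20].
stage6 [15:00, 18:45] → overlaps → no.
stage7 [18:15, 19:00] → during → yes.
stage8 [06:55, 12:00] → before → no.
Result: stage7.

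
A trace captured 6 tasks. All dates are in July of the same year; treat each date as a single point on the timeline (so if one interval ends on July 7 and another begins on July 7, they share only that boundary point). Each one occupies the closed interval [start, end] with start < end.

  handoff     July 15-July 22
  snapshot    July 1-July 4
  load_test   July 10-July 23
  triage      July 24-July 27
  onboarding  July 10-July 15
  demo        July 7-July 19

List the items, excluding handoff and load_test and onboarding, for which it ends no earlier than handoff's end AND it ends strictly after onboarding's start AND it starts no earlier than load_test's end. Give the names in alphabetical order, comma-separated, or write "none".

Conditions: its end is no earlier than handoff's end (X.end >= July 22) AND its end is strictly after onboarding's start (X.end > July 10) AND its start is no earlier than load_test's end (X.start >= July 23).
demo: end July 19 >= July 22? ✗; end July 19 > July 10? ✓; start July 7 >= July 23? ✗ → no.
snapshot: end July 4 >= July 22? ✗; end July 4 > July 10? ✗; start July 1 >= July 23? ✗ → no.
triage: end July 27 >= July 22? ✓; end July 27 > July 10? ✓; start July 24 >= July 23? ✓ → yes.
Result: triage.

triage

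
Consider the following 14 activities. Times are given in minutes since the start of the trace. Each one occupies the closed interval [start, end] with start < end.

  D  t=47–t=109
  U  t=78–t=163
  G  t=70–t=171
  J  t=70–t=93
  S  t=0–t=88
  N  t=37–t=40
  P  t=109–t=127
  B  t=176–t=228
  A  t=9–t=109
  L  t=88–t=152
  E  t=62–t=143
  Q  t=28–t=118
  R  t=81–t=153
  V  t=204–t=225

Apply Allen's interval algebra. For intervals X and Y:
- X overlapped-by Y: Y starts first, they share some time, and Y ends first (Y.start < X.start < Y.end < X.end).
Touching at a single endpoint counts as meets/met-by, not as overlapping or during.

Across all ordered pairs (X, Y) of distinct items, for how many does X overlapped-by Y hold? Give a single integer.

Checking all 182 ordered pairs for relation 'overlapped-by'; matching pairs in alphabetical order:
(A, S): A overlapped-by S ✓
(D, S): D overlapped-by S ✓
(E, A): E overlapped-by A ✓
(E, D): E overlapped-by D ✓
(E, Q): E overlapped-by Q ✓
(E, S): E overlapped-by S ✓
(G, A): G overlapped-by A ✓
(G, D): G overlapped-by D ✓
(G, E): G overlapped-by E ✓
(G, Q): G overlapped-by Q ✓
(G, S): G overlapped-by S ✓
(J, S): J overlapped-by S ✓
(L, A): L overlapped-by A ✓
(L, D): L overlapped-by D ✓
(L, E): L overlapped-by E ✓
(L, J): L overlapped-by J ✓
(L, Q): L overlapped-by Q ✓
(P, Q): P overlapped-by Q ✓
(Q, A): Q overlapped-by A ✓
(Q, S): Q overlapped-by S ✓
(R, A): R overlapped-by A ✓
(R, D): R overlapped-by D ✓
(R, E): R overlapped-by E ✓
(R, J): R overlapped-by J ✓
... plus 8 further pairs not listed.
Count: 32.

32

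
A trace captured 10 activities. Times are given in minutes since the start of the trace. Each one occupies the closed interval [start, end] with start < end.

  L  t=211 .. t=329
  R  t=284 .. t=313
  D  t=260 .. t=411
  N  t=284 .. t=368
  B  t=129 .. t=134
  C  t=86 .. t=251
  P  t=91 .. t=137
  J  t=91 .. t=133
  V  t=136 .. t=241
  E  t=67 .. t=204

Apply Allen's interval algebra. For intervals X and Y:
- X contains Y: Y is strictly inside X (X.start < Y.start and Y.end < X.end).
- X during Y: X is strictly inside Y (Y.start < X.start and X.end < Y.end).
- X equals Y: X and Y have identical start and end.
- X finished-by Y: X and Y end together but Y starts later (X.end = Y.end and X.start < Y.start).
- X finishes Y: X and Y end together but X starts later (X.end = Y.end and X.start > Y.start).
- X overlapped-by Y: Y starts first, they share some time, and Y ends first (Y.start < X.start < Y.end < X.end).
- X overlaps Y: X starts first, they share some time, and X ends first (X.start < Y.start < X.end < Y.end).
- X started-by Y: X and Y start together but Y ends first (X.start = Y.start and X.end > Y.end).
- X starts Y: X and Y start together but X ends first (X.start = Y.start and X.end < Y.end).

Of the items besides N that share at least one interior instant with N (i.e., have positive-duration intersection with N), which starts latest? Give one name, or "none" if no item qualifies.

R

Target N = [t=284, t=368].
B [t=129, t=134] → before → excluded.
C [t=86, t=251] → before → excluded.
D [t=260, t=411] → contains → candidate.
E [t=67, t=204] → before → excluded.
J [t=91, t=133] → before → excluded.
L [t=211, t=329] → overlaps → candidate.
P [t=91, t=137] → before → excluded.
R [t=284, t=313] → starts → candidate.
V [t=136, t=241] → before → excluded.
Among candidates, latest start is t=284 → R.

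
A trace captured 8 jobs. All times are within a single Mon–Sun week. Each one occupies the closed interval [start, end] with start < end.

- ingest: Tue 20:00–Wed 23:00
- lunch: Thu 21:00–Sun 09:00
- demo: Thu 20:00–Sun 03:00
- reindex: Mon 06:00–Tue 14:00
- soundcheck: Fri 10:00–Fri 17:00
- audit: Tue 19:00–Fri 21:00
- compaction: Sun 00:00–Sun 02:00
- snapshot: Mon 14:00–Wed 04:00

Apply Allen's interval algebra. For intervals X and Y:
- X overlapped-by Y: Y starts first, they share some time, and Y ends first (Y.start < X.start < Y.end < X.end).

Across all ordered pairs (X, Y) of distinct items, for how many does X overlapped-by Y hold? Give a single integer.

6

Checking all 56 ordered pairs for relation 'overlapped-by'; matching pairs in alphabetical order:
(audit, snapshot): audit overlapped-by snapshot ✓
(demo, audit): demo overlapped-by audit ✓
(ingest, snapshot): ingest overlapped-by snapshot ✓
(lunch, audit): lunch overlapped-by audit ✓
(lunch, demo): lunch overlapped-by demo ✓
(snapshot, reindex): snapshot overlapped-by reindex ✓
Count: 6.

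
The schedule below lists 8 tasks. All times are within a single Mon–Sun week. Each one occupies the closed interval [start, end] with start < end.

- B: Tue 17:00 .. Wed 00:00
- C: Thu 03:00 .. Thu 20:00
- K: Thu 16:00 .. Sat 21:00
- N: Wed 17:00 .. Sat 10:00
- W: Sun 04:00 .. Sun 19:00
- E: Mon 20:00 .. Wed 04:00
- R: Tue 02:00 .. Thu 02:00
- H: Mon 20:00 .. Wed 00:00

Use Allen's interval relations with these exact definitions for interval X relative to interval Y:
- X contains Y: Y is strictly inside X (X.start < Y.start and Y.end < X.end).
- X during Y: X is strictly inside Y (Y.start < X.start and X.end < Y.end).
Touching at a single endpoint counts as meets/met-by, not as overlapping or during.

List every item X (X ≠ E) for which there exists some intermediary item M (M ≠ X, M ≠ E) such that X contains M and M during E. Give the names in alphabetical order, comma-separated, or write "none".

R

Target E = [Mon 20:00, Wed 04:00].
Intermediaries M with M during E: B.
Via B — items with X contains B: R.
Union: R.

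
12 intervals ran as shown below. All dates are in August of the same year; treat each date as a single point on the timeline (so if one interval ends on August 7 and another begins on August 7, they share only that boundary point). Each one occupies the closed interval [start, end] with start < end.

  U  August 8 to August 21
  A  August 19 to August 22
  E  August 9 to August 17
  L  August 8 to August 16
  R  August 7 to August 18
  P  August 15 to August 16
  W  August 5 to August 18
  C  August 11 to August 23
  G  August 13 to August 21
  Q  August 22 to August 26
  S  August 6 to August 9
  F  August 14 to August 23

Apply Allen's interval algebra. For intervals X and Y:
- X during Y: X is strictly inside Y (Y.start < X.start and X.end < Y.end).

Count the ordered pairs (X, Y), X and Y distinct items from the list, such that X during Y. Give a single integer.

16

Checking all 132 ordered pairs for relation 'during'; matching pairs in alphabetical order:
(A, C): A during C ✓
(A, F): A during F ✓
(E, R): E during R ✓
(E, U): E during U ✓
(E, W): E during W ✓
(G, C): G during C ✓
(L, R): L during R ✓
(L, W): L during W ✓
(P, C): P during C ✓
(P, E): P during E ✓
(P, F): P during F ✓
(P, G): P during G ✓
(P, R): P during R ✓
(P, U): P during U ✓
(P, W): P during W ✓
(S, W): S during W ✓
Count: 16.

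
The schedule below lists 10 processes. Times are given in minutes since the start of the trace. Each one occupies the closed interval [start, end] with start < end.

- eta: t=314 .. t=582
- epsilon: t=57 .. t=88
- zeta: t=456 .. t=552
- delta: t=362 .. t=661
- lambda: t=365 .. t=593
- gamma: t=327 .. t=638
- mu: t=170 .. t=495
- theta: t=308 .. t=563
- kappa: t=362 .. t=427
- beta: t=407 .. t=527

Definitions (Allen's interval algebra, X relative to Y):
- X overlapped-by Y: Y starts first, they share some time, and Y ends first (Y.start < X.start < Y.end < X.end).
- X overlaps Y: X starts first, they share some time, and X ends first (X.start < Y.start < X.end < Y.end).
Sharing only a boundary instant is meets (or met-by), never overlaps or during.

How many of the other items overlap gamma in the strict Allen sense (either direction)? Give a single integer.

4

Target gamma = [t=327, t=638].
beta [t=407, t=527] → during → no.
delta [t=362, t=661] → overlapped-by → counts.
epsilon [t=57, t=88] → before → no.
eta [t=314, t=582] → overlaps → counts.
kappa [t=362, t=427] → during → no.
lambda [t=365, t=593] → during → no.
mu [t=170, t=495] → overlaps → counts.
theta [t=308, t=563] → overlaps → counts.
zeta [t=456, t=552] → during → no.
Total: 4.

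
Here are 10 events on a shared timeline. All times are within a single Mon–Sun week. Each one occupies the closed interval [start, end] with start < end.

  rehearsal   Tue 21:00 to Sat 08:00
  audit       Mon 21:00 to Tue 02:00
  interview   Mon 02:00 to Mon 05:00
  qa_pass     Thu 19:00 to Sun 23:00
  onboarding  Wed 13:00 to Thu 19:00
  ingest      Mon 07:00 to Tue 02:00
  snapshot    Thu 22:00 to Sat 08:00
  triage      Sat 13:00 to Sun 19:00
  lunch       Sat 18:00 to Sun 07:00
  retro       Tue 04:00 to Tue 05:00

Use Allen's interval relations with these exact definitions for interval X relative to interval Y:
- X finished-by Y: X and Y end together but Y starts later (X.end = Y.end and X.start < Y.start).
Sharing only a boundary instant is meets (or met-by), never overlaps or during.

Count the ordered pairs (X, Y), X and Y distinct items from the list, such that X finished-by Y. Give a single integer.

2

Checking all 90 ordered pairs for relation 'finished-by'; matching pairs in alphabetical order:
(ingest, audit): ingest finished-by audit ✓
(rehearsal, snapshot): rehearsal finished-by snapshot ✓
Count: 2.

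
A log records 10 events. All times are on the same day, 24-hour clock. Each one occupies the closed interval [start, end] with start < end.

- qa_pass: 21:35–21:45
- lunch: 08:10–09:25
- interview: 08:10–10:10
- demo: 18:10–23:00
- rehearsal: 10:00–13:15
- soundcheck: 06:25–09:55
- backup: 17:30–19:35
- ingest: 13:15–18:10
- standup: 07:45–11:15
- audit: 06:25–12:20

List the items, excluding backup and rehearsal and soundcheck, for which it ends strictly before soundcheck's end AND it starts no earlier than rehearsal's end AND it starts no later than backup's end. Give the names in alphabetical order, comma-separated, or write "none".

none

Conditions: its end is strictly before soundcheck's end (X.end < 09:55) AND its start is no earlier than rehearsal's end (X.start >= 13:15) AND its start is no later than backup's end (X.start <= 19:35).
audit: end 12:20 < 09:55? ✗; start 06:25 >= 13:15? ✗; start 06:25 <= 19:35? ✓ → no.
demo: end 23:00 < 09:55? ✗; start 18:10 >= 13:15? ✓; start 18:10 <= 19:35? ✓ → no.
ingest: end 18:10 < 09:55? ✗; start 13:15 >= 13:15? ✓; start 13:15 <= 19:35? ✓ → no.
interview: end 10:10 < 09:55? ✗; start 08:10 >= 13:15? ✗; start 08:10 <= 19:35? ✓ → no.
lunch: end 09:25 < 09:55? ✓; start 08:10 >= 13:15? ✗; start 08:10 <= 19:35? ✓ → no.
qa_pass: end 21:45 < 09:55? ✗; start 21:35 >= 13:15? ✓; start 21:35 <= 19:35? ✗ → no.
standup: end 11:15 < 09:55? ✗; start 07:45 >= 13:15? ✗; start 07:45 <= 19:35? ✓ → no.
Result: none.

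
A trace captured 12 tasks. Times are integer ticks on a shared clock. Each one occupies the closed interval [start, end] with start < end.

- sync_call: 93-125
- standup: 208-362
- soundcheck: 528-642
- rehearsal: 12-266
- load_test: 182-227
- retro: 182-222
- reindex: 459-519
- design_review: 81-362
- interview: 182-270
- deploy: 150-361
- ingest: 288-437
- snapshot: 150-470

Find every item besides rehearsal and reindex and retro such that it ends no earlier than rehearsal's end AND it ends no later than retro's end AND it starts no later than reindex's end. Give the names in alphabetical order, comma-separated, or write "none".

Conditions: its end is no earlier than rehearsal's end (X.end >= 266) AND its end is no later than retro's end (X.end <= 222) AND its start is no later than reindex's end (X.start <= 519).
deploy: end 361 >= 266? ✓; end 361 <= 222? ✗; start 150 <= 519? ✓ → no.
design_review: end 362 >= 266? ✓; end 362 <= 222? ✗; start 81 <= 519? ✓ → no.
ingest: end 437 >= 266? ✓; end 437 <= 222? ✗; start 288 <= 519? ✓ → no.
interview: end 270 >= 266? ✓; end 270 <= 222? ✗; start 182 <= 519? ✓ → no.
load_test: end 227 >= 266? ✗; end 227 <= 222? ✗; start 182 <= 519? ✓ → no.
snapshot: end 470 >= 266? ✓; end 470 <= 222? ✗; start 150 <= 519? ✓ → no.
soundcheck: end 642 >= 266? ✓; end 642 <= 222? ✗; start 528 <= 519? ✗ → no.
standup: end 362 >= 266? ✓; end 362 <= 222? ✗; start 208 <= 519? ✓ → no.
sync_call: end 125 >= 266? ✗; end 125 <= 222? ✓; start 93 <= 519? ✓ → no.
Result: none.

none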